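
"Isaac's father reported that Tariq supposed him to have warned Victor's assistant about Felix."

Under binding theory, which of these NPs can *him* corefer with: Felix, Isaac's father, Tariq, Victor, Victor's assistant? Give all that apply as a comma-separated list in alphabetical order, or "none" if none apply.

*him* is a pronoun; Principle B requires it to be free in its binding domain — the clause headed by 'supposed'.
— Felix: second object of the clause headed by 'warned'; is c-commanded by the pronoun; coreference would bind this R-expression — blocked (Principle C).
— Isaac's father: subject of the matrix clause; c-commands the pronoun but lies outside its binding domain — allowed.
— Tariq: subject of the clause headed by 'supposed'; c-commands the pronoun within its binding domain — blocked (Principle B).
— Victor: possessor inside the object DP of the clause headed by 'warned'; is c-commanded by the pronoun; coreference would bind this R-expression — blocked (Principle C).
— Victor's assistant: object of the clause headed by 'warned'; is c-commanded by the pronoun; coreference would bind this R-expression — blocked (Principle C).

Isaac's father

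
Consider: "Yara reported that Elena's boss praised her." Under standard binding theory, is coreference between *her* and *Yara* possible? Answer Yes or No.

*Yara* is an R-expression; Principle C requires it to be free (not bound by any c-commanding expression).
— her: object of the clause headed by 'praised'; the pronoun does not c-command the R-expression — coreference allowed.

Yes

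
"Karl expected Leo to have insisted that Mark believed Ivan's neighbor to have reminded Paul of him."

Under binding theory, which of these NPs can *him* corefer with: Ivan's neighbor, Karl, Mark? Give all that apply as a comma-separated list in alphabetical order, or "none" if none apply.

Karl, Mark

*him* is a pronoun; Principle B requires it to be free in its binding domain — the clause headed by 'reminded'.
— Ivan's neighbor: subject of the clause headed by 'reminded'; c-commands the pronoun within its binding domain — blocked (Principle B).
— Karl: subject of the matrix clause; c-commands the pronoun but lies outside its binding domain — allowed.
— Mark: subject of the clause headed by 'believed'; c-commands the pronoun but lies outside its binding domain — allowed.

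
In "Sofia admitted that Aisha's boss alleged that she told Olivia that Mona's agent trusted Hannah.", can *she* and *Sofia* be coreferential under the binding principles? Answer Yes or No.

Yes

*Sofia* is an R-expression; Principle C requires it to be free (not bound by any c-commanding expression).
— she: subject of the clause headed by 'told'; the pronoun does not c-command the R-expression — coreference allowed.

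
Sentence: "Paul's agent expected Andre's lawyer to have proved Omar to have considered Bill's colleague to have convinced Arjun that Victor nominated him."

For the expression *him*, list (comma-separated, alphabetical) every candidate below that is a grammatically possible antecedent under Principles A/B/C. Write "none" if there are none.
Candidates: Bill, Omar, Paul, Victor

*him* is a pronoun; Principle B requires it to be free in its binding domain — the clause headed by 'nominated'.
— Bill: possessor inside the subject DP of the clause headed by 'convinced'; does not c-command the pronoun — Principle B does not apply; allowed.
— Omar: subject of the clause headed by 'considered'; c-commands the pronoun but lies outside its binding domain — allowed.
— Paul: possessor inside the subject DP of the matrix clause; does not c-command the pronoun — Principle B does not apply; allowed.
— Victor: subject of the clause headed by 'nominated'; c-commands the pronoun within its binding domain — blocked (Principle B).

Bill, Omar, Paul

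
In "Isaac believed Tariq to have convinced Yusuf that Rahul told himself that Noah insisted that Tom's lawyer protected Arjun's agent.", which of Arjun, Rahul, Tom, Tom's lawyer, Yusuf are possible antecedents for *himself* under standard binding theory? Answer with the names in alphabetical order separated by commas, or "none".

Rahul

*himself* is a reflexive; Principle A requires it to be bound within its binding domain — the clause headed by 'told'.
— Arjun: possessor inside the object DP of the clause headed by 'protected'; does not c-command the reflexive — cannot bind it (Principle A).
— Rahul: subject of the clause headed by 'told'; c-commands the reflexive within its binding domain — allowed (Principle A).
— Tom: possessor inside the subject DP of the clause headed by 'protected'; does not c-command the reflexive — cannot bind it (Principle A).
— Tom's lawyer: subject of the clause headed by 'protected'; does not c-command the reflexive — cannot bind it (Principle A).
— Yusuf: object of the clause headed by 'convinced'; c-commands the reflexive but lies outside its binding domain — cannot bind it (Principle A).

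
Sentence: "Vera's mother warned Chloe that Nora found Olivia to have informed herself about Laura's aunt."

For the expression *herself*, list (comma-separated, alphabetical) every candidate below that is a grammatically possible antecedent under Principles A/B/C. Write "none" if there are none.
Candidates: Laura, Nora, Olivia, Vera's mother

Olivia

*herself* is a reflexive; Principle A requires it to be bound within its binding domain — the clause headed by 'informed'.
— Laura: possessor inside the second object DP of the clause headed by 'informed'; does not c-command the reflexive — cannot bind it (Principle A).
— Nora: subject of the clause headed by 'found'; c-commands the reflexive but lies outside its binding domain — cannot bind it (Principle A).
— Olivia: subject of the clause headed by 'informed'; c-commands the reflexive within its binding domain — allowed (Principle A).
— Vera's mother: subject of the matrix clause; c-commands the reflexive but lies outside its binding domain — cannot bind it (Principle A).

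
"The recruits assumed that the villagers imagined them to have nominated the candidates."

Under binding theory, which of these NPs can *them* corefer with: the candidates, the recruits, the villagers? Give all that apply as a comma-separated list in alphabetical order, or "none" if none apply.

the recruits

*them* is a pronoun; Principle B requires it to be free in its binding domain — the clause headed by 'imagined'.
— the candidates: object of the clause headed by 'nominated'; is c-commanded by the pronoun; coreference would bind this R-expression — blocked (Principle C).
— the recruits: subject of the matrix clause; c-commands the pronoun but lies outside its binding domain — allowed.
— the villagers: subject of the clause headed by 'imagined'; c-commands the pronoun within its binding domain — blocked (Principle B).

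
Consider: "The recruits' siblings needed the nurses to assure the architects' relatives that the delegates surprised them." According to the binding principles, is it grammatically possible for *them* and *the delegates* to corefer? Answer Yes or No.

*them* is a pronoun; Principle B requires it to be free in its binding domain — the clause headed by 'surprised'.
— the delegates: subject of the clause headed by 'surprised'; c-commands the pronoun within its binding domain — blocked (Principle B).

No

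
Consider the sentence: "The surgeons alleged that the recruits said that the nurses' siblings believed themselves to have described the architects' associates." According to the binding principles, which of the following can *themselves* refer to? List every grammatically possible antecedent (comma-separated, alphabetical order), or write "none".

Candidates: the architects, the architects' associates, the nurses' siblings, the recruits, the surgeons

the nurses' siblings

*themselves* is a reflexive; Principle A requires it to be bound within its binding domain — the clause headed by 'believed'.
— the architects: possessor inside the object DP of the clause headed by 'described'; does not c-command the reflexive — cannot bind it (Principle A).
— the architects' associates: object of the clause headed by 'described'; does not c-command the reflexive — cannot bind it (Principle A).
— the nurses' siblings: subject of the clause headed by 'believed'; c-commands the reflexive within its binding domain — allowed (Principle A).
— the recruits: subject of the clause headed by 'said'; c-commands the reflexive but lies outside its binding domain — cannot bind it (Principle A).
— the surgeons: subject of the matrix clause; c-commands the reflexive but lies outside its binding domain — cannot bind it (Principle A).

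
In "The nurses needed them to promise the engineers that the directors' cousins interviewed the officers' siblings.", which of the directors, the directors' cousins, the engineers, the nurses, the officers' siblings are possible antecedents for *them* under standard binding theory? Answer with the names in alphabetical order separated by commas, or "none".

none

*them* is a pronoun; Principle B requires it to be free in its binding domain — the matrix clause.
— the directors: possessor inside the subject DP of the clause headed by 'interviewed'; is c-commanded by the pronoun; coreference would bind this R-expression — blocked (Principle C).
— the directors' cousins: subject of the clause headed by 'interviewed'; is c-commanded by the pronoun; coreference would bind this R-expression — blocked (Principle C).
— the engineers: object of the clause headed by 'promise'; is c-commanded by the pronoun; coreference would bind this R-expression — blocked (Principle C).
— the nurses: subject of the matrix clause; c-commands the pronoun within its binding domain — blocked (Principle B).
— the officers' siblings: object of the clause headed by 'interviewed'; is c-commanded by the pronoun; coreference would bind this R-expression — blocked (Principle C).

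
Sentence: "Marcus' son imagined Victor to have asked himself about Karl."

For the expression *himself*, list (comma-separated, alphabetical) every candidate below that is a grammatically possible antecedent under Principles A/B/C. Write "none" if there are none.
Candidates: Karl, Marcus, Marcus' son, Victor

Victor

*himself* is a reflexive; Principle A requires it to be bound within its binding domain — the clause headed by 'asked'.
— Karl: second object of the clause headed by 'asked'; does not c-command the reflexive — cannot bind it (Principle A).
— Marcus: possessor inside the subject DP of the matrix clause; does not c-command the reflexive — cannot bind it (Principle A).
— Marcus' son: subject of the matrix clause; c-commands the reflexive but lies outside its binding domain — cannot bind it (Principle A).
— Victor: subject of the clause headed by 'asked'; c-commands the reflexive within its binding domain — allowed (Principle A).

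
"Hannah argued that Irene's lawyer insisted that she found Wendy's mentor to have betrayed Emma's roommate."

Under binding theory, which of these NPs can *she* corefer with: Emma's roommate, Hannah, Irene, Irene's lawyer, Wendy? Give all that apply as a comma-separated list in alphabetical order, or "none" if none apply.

Hannah, Irene, Irene's lawyer

*she* is a pronoun; Principle B requires it to be free in its binding domain — the clause headed by 'found'.
— Emma's roommate: object of the clause headed by 'betrayed'; is c-commanded by the pronoun; coreference would bind this R-expression — blocked (Principle C).
— Hannah: subject of the matrix clause; c-commands the pronoun but lies outside its binding domain — allowed.
— Irene: possessor inside the subject DP of the clause headed by 'insisted'; does not c-command the pronoun — Principle B does not apply; allowed.
— Irene's lawyer: subject of the clause headed by 'insisted'; c-commands the pronoun but lies outside its binding domain — allowed.
— Wendy: possessor inside the subject DP of the clause headed by 'betrayed'; is c-commanded by the pronoun; coreference would bind this R-expression — blocked (Principle C).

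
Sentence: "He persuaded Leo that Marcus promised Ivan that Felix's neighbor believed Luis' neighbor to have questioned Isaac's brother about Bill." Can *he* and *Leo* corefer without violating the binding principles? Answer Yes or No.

*Leo* is an R-expression; Principle C requires it to be free (not bound by any c-commanding expression).
— he: subject of the matrix clause; the pronoun c-commands the R-expression — coreference blocked (Principle C).

No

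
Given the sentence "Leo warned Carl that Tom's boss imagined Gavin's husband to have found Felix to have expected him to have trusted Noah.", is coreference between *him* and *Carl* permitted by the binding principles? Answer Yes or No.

*him* is a pronoun; Principle B requires it to be free in its binding domain — the clause headed by 'expected'.
— Carl: object of the matrix clause; c-commands the pronoun but lies outside its binding domain — allowed.

Yes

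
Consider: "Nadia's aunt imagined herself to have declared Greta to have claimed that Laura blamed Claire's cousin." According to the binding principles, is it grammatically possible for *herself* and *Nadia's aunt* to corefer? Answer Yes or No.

*herself* is a reflexive; Principle A requires it to be bound within its binding domain — the matrix clause.
— Nadia's aunt: subject of the matrix clause; c-commands the reflexive within its binding domain — allowed (Principle A).

Yes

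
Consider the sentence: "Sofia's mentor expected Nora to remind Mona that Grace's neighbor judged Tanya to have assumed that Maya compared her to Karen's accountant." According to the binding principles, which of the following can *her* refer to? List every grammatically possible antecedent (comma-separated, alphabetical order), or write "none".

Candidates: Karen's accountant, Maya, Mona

*her* is a pronoun; Principle B requires it to be free in its binding domain — the clause headed by 'compared'.
— Karen's accountant: second object of the clause headed by 'compared'; is c-commanded by the pronoun; coreference would bind this R-expression — blocked (Principle C).
— Maya: subject of the clause headed by 'compared'; c-commands the pronoun within its binding domain — blocked (Principle B).
— Mona: object of the clause headed by 'remind'; c-commands the pronoun but lies outside its binding domain — allowed.

Mona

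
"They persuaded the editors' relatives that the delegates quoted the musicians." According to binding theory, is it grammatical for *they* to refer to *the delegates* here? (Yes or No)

No

*the delegates* is an R-expression; Principle C requires it to be free (not bound by any c-commanding expression).
— they: subject of the matrix clause; the pronoun c-commands the R-expression — coreference blocked (Principle C).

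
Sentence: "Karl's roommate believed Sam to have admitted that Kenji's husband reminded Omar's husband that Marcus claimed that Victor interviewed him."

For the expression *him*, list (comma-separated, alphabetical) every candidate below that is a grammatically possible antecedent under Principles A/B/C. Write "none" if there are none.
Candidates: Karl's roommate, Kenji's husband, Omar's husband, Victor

Karl's roommate, Kenji's husband, Omar's husband

*him* is a pronoun; Principle B requires it to be free in its binding domain — the clause headed by 'interviewed'.
— Karl's roommate: subject of the matrix clause; c-commands the pronoun but lies outside its binding domain — allowed.
— Kenji's husband: subject of the clause headed by 'reminded'; c-commands the pronoun but lies outside its binding domain — allowed.
— Omar's husband: object of the clause headed by 'reminded'; c-commands the pronoun but lies outside its binding domain — allowed.
— Victor: subject of the clause headed by 'interviewed'; c-commands the pronoun within its binding domain — blocked (Principle B).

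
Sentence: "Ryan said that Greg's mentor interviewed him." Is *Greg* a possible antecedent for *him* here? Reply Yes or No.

Yes

*him* is a pronoun; Principle B requires it to be free in its binding domain — the clause headed by 'interviewed'.
— Greg: possessor inside the subject DP of the clause headed by 'interviewed'; does not c-command the pronoun — Principle B does not apply; allowed.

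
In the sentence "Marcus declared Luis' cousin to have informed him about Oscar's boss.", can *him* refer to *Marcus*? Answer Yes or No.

Yes

*him* is a pronoun; Principle B requires it to be free in its binding domain — the clause headed by 'informed'.
— Marcus: subject of the matrix clause; c-commands the pronoun but lies outside its binding domain — allowed.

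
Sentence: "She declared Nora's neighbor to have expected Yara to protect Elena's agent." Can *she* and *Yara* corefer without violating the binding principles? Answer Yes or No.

No

*Yara* is an R-expression; Principle C requires it to be free (not bound by any c-commanding expression).
— she: subject of the matrix clause; the pronoun c-commands the R-expression — coreference blocked (Principle C).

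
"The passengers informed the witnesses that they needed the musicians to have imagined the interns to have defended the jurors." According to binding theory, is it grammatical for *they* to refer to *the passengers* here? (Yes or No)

*the passengers* is an R-expression; Principle C requires it to be free (not bound by any c-commanding expression).
— they: subject of the clause headed by 'needed'; the pronoun does not c-command the R-expression — coreference allowed.

Yes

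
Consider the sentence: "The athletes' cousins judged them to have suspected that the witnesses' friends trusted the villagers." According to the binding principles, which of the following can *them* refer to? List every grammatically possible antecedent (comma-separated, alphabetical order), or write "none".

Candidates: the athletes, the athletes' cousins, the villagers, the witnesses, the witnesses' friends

the athletes

*them* is a pronoun; Principle B requires it to be free in its binding domain — the matrix clause.
— the athletes: possessor inside the subject DP of the matrix clause; does not c-command the pronoun — Principle B does not apply; allowed.
— the athletes' cousins: subject of the matrix clause; c-commands the pronoun within its binding domain — blocked (Principle B).
— the villagers: object of the clause headed by 'trusted'; is c-commanded by the pronoun; coreference would bind this R-expression — blocked (Principle C).
— the witnesses: possessor inside the subject DP of the clause headed by 'trusted'; is c-commanded by the pronoun; coreference would bind this R-expression — blocked (Principle C).
— the witnesses' friends: subject of the clause headed by 'trusted'; is c-commanded by the pronoun; coreference would bind this R-expression — blocked (Principle C).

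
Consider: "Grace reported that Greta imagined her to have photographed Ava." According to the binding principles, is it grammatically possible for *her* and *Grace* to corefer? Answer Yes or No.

Yes

*her* is a pronoun; Principle B requires it to be free in its binding domain — the clause headed by 'imagined'.
— Grace: subject of the matrix clause; c-commands the pronoun but lies outside its binding domain — allowed.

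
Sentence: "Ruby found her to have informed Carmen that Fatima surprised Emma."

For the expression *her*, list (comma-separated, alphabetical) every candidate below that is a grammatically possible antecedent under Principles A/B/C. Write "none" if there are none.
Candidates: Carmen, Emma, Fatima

none

*her* is a pronoun; Principle B requires it to be free in its binding domain — the matrix clause.
— Carmen: object of the clause headed by 'informed'; is c-commanded by the pronoun; coreference would bind this R-expression — blocked (Principle C).
— Emma: object of the clause headed by 'surprised'; is c-commanded by the pronoun; coreference would bind this R-expression — blocked (Principle C).
— Fatima: subject of the clause headed by 'surprised'; is c-commanded by the pronoun; coreference would bind this R-expression — blocked (Principle C).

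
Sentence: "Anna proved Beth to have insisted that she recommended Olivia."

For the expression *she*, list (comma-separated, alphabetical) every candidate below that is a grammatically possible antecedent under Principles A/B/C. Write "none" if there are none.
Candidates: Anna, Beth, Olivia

Anna, Beth

*she* is a pronoun; Principle B requires it to be free in its binding domain — the clause headed by 'recommended'.
— Anna: subject of the matrix clause; c-commands the pronoun but lies outside its binding domain — allowed.
— Beth: subject of the clause headed by 'insisted'; c-commands the pronoun but lies outside its binding domain — allowed.
— Olivia: object of the clause headed by 'recommended'; is c-commanded by the pronoun; coreference would bind this R-expression — blocked (Principle C).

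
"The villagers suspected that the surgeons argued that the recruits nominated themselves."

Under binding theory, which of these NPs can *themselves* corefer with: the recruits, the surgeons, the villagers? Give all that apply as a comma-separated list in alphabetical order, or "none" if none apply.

*themselves* is a reflexive; Principle A requires it to be bound within its binding domain — the clause headed by 'nominated'.
— the recruits: subject of the clause headed by 'nominated'; c-commands the reflexive within its binding domain — allowed (Principle A).
— the surgeons: subject of the clause headed by 'argued'; c-commands the reflexive but lies outside its binding domain — cannot bind it (Principle A).
— the villagers: subject of the matrix clause; c-commands the reflexive but lies outside its binding domain — cannot bind it (Principle A).

the recruits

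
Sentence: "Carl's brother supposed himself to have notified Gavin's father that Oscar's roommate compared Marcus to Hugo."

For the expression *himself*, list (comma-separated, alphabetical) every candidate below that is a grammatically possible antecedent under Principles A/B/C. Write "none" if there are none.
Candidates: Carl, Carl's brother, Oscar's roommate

*himself* is a reflexive; Principle A requires it to be bound within its binding domain — the matrix clause.
— Carl: possessor inside the subject DP of the matrix clause; does not c-command the reflexive — cannot bind it (Principle A).
— Carl's brother: subject of the matrix clause; c-commands the reflexive within its binding domain — allowed (Principle A).
— Oscar's roommate: subject of the clause headed by 'compared'; does not c-command the reflexive — cannot bind it (Principle A).

Carl's brother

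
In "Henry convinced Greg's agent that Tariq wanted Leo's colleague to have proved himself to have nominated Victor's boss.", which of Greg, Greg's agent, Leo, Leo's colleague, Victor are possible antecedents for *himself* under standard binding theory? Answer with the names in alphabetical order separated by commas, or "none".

*himself* is a reflexive; Principle A requires it to be bound within its binding domain — the clause headed by 'proved'.
— Greg: possessor inside the object DP of the matrix clause; does not c-command the reflexive — cannot bind it (Principle A).
— Greg's agent: object of the matrix clause; c-commands the reflexive but lies outside its binding domain — cannot bind it (Principle A).
— Leo: possessor inside the subject DP of the clause headed by 'proved'; does not c-command the reflexive — cannot bind it (Principle A).
— Leo's colleague: subject of the clause headed by 'proved'; c-commands the reflexive within its binding domain — allowed (Principle A).
— Victor: possessor inside the object DP of the clause headed by 'nominated'; does not c-command the reflexive — cannot bind it (Principle A).

Leo's colleague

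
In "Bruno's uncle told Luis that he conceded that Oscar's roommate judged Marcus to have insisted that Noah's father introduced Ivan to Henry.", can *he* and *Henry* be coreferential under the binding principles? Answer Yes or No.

*Henry* is an R-expression; Principle C requires it to be free (not bound by any c-commanding expression).
— he: subject of the clause headed by 'conceded'; the pronoun c-commands the R-expression — coreference blocked (Principle C).

No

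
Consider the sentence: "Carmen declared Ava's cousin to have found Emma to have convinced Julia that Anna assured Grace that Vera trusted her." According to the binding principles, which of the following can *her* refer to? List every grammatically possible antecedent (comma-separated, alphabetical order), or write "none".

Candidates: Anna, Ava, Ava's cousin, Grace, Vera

Anna, Ava, Ava's cousin, Grace

*her* is a pronoun; Principle B requires it to be free in its binding domain — the clause headed by 'trusted'.
— Anna: subject of the clause headed by 'assured'; c-commands the pronoun but lies outside its binding domain — allowed.
— Ava: possessor inside the subject DP of the clause headed by 'found'; does not c-command the pronoun — Principle B does not apply; allowed.
— Ava's cousin: subject of the clause headed by 'found'; c-commands the pronoun but lies outside its binding domain — allowed.
— Grace: object of the clause headed by 'assured'; c-commands the pronoun but lies outside its binding domain — allowed.
— Vera: subject of the clause headed by 'trusted'; c-commands the pronoun within its binding domain — blocked (Principle B).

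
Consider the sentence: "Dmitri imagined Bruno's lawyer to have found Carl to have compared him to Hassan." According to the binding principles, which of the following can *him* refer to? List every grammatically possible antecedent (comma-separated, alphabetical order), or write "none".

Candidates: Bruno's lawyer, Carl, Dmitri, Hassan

*him* is a pronoun; Principle B requires it to be free in its binding domain — the clause headed by 'compared'.
— Bruno's lawyer: subject of the clause headed by 'found'; c-commands the pronoun but lies outside its binding domain — allowed.
— Carl: subject of the clause headed by 'compared'; c-commands the pronoun within its binding domain — blocked (Principle B).
— Dmitri: subject of the matrix clause; c-commands the pronoun but lies outside its binding domain — allowed.
— Hassan: second object of the clause headed by 'compared'; is c-commanded by the pronoun; coreference would bind this R-expression — blocked (Principle C).

Bruno's lawyer, Dmitri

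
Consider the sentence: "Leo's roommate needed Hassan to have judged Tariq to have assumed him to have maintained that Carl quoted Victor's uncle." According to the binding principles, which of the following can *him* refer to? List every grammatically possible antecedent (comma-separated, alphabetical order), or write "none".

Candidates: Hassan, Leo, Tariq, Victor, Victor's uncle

Hassan, Leo

*him* is a pronoun; Principle B requires it to be free in its binding domain — the clause headed by 'assumed'.
— Hassan: subject of the clause headed by 'judged'; c-commands the pronoun but lies outside its binding domain — allowed.
— Leo: possessor inside the subject DP of the matrix clause; does not c-command the pronoun — Principle B does not apply; allowed.
— Tariq: subject of the clause headed by 'assumed'; c-commands the pronoun within its binding domain — blocked (Principle B).
— Victor: possessor inside the object DP of the clause headed by 'quoted'; is c-commanded by the pronoun; coreference would bind this R-expression — blocked (Principle C).
— Victor's uncle: object of the clause headed by 'quoted'; is c-commanded by the pronoun; coreference would bind this R-expression — blocked (Principle C).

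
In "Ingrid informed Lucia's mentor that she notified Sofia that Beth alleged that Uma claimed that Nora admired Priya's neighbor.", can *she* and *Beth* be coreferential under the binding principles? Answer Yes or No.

No

*Beth* is an R-expression; Principle C requires it to be free (not bound by any c-commanding expression).
— she: subject of the clause headed by 'notified'; the pronoun c-commands the R-expression — coreference blocked (Principle C).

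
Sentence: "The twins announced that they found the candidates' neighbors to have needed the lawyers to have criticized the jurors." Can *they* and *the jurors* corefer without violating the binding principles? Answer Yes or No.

*the jurors* is an R-expression; Principle C requires it to be free (not bound by any c-commanding expression).
— they: subject of the clause headed by 'found'; the pronoun c-commands the R-expression — coreference blocked (Principle C).

No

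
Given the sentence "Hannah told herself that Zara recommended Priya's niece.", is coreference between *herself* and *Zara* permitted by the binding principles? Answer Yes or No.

*herself* is a reflexive; Principle A requires it to be bound within its binding domain — the matrix clause.
— Zara: subject of the clause headed by 'recommended'; does not c-command the reflexive — cannot bind it (Principle A).

No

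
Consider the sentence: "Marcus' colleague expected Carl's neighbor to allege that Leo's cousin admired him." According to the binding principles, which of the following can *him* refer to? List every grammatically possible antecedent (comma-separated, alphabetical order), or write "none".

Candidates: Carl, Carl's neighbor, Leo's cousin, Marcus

Carl, Carl's neighbor, Marcus

*him* is a pronoun; Principle B requires it to be free in its binding domain — the clause headed by 'admired'.
— Carl: possessor inside the subject DP of the clause headed by 'allege'; does not c-command the pronoun — Principle B does not apply; allowed.
— Carl's neighbor: subject of the clause headed by 'allege'; c-commands the pronoun but lies outside its binding domain — allowed.
— Leo's cousin: subject of the clause headed by 'admired'; c-commands the pronoun within its binding domain — blocked (Principle B).
— Marcus: possessor inside the subject DP of the matrix clause; does not c-command the pronoun — Principle B does not apply; allowed.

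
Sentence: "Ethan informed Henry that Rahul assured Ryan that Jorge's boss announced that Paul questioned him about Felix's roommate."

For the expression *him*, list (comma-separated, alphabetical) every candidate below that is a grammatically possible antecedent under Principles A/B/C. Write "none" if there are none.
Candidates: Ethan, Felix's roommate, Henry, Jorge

*him* is a pronoun; Principle B requires it to be free in its binding domain — the clause headed by 'questioned'.
— Ethan: subject of the matrix clause; c-commands the pronoun but lies outside its binding domain — allowed.
— Felix's roommate: second object of the clause headed by 'questioned'; is c-commanded by the pronoun; coreference would bind this R-expression — blocked (Principle C).
— Henry: object of the matrix clause; c-commands the pronoun but lies outside its binding domain — allowed.
— Jorge: possessor inside the subject DP of the clause headed by 'announced'; does not c-command the pronoun — Principle B does not apply; allowed.

Ethan, Henry, Jorge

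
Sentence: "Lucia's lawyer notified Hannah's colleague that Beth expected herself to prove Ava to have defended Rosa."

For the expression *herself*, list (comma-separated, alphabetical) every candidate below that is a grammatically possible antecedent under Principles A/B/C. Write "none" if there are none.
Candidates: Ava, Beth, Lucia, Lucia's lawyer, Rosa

*herself* is a reflexive; Principle A requires it to be bound within its binding domain — the clause headed by 'expected'.
— Ava: subject of the clause headed by 'defended'; does not c-command the reflexive — cannot bind it (Principle A).
— Beth: subject of the clause headed by 'expected'; c-commands the reflexive within its binding domain — allowed (Principle A).
— Lucia: possessor inside the subject DP of the matrix clause; does not c-command the reflexive — cannot bind it (Principle A).
— Lucia's lawyer: subject of the matrix clause; c-commands the reflexive but lies outside its binding domain — cannot bind it (Principle A).
— Rosa: object of the clause headed by 'defended'; does not c-command the reflexive — cannot bind it (Principle A).

Beth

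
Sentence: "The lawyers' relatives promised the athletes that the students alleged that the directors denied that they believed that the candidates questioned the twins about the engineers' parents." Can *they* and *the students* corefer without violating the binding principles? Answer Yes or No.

*the students* is an R-expression; Principle C requires it to be free (not bound by any c-commanding expression).
— they: subject of the clause headed by 'believed'; the pronoun does not c-command the R-expression — coreference allowed.

Yes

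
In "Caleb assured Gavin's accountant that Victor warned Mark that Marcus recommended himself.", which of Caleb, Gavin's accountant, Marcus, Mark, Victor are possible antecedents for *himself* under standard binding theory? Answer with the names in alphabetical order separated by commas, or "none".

Marcus

*himself* is a reflexive; Principle A requires it to be bound within its binding domain — the clause headed by 'recommended'.
— Caleb: subject of the matrix clause; c-commands the reflexive but lies outside its binding domain — cannot bind it (Principle A).
— Gavin's accountant: object of the matrix clause; c-commands the reflexive but lies outside its binding domain — cannot bind it (Principle A).
— Marcus: subject of the clause headed by 'recommended'; c-commands the reflexive within its binding domain — allowed (Principle A).
— Mark: object of the clause headed by 'warned'; c-commands the reflexive but lies outside its binding domain — cannot bind it (Principle A).
— Victor: subject of the clause headed by 'warned'; c-commands the reflexive but lies outside its binding domain — cannot bind it (Principle A).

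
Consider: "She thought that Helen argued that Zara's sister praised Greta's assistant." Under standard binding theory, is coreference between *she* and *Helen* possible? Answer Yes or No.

No

*Helen* is an R-expression; Principle C requires it to be free (not bound by any c-commanding expression).
— she: subject of the matrix clause; the pronoun c-commands the R-expression — coreference blocked (Principle C).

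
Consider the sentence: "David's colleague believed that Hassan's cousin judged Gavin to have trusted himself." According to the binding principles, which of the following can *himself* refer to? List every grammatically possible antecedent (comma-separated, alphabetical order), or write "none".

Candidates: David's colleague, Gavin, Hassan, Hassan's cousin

Gavin

*himself* is a reflexive; Principle A requires it to be bound within its binding domain — the clause headed by 'trusted'.
— David's colleague: subject of the matrix clause; c-commands the reflexive but lies outside its binding domain — cannot bind it (Principle A).
— Gavin: subject of the clause headed by 'trusted'; c-commands the reflexive within its binding domain — allowed (Principle A).
— Hassan: possessor inside the subject DP of the clause headed by 'judged'; does not c-command the reflexive — cannot bind it (Principle A).
— Hassan's cousin: subject of the clause headed by 'judged'; c-commands the reflexive but lies outside its binding domain — cannot bind it (Principle A).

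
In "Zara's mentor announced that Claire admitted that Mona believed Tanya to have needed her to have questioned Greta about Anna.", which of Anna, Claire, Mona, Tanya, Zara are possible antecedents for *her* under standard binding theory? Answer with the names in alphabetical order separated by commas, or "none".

Claire, Mona, Zara

*her* is a pronoun; Principle B requires it to be free in its binding domain — the clause headed by 'needed'.
— Anna: second object of the clause headed by 'questioned'; is c-commanded by the pronoun; coreference would bind this R-expression — blocked (Principle C).
— Claire: subject of the clause headed by 'admitted'; c-commands the pronoun but lies outside its binding domain — allowed.
— Mona: subject of the clause headed by 'believed'; c-commands the pronoun but lies outside its binding domain — allowed.
— Tanya: subject of the clause headed by 'needed'; c-commands the pronoun within its binding domain — blocked (Principle B).
— Zara: possessor inside the subject DP of the matrix clause; does not c-command the pronoun — Principle B does not apply; allowed.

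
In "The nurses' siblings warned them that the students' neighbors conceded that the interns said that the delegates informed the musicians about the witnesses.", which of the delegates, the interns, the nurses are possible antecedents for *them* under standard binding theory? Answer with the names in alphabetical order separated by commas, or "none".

the nurses

*them* is a pronoun; Principle B requires it to be free in its binding domain — the matrix clause.
— the delegates: subject of the clause headed by 'informed'; is c-commanded by the pronoun; coreference would bind this R-expression — blocked (Principle C).
— the interns: subject of the clause headed by 'said'; is c-commanded by the pronoun; coreference would bind this R-expression — blocked (Principle C).
— the nurses: possessor inside the subject DP of the matrix clause; does not c-command the pronoun — Principle B does not apply; allowed.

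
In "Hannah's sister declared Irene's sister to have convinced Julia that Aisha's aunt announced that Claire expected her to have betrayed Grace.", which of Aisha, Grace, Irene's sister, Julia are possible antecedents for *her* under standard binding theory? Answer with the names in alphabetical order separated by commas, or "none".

*her* is a pronoun; Principle B requires it to be free in its binding domain — the clause headed by 'expected'.
— Aisha: possessor inside the subject DP of the clause headed by 'announced'; does not c-command the pronoun — Principle B does not apply; allowed.
— Grace: object of the clause headed by 'betrayed'; is c-commanded by the pronoun; coreference would bind this R-expression — blocked (Principle C).
— Irene's sister: subject of the clause headed by 'convinced'; c-commands the pronoun but lies outside its binding domain — allowed.
— Julia: object of the clause headed by 'convinced'; c-commands the pronoun but lies outside its binding domain — allowed.

Aisha, Irene's sister, Julia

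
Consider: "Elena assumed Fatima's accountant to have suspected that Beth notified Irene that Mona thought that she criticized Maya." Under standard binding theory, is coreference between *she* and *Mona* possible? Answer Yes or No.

*Mona* is an R-expression; Principle C requires it to be free (not bound by any c-commanding expression).
— she: subject of the clause headed by 'criticized'; the pronoun does not c-command the R-expression — coreference allowed.

Yes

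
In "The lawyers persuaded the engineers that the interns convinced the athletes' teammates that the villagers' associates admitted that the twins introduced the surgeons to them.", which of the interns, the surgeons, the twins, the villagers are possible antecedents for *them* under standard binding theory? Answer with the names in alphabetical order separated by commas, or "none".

*them* is a pronoun; Principle B requires it to be free in its binding domain — the clause headed by 'introduced'.
— the interns: subject of the clause headed by 'convinced'; c-commands the pronoun but lies outside its binding domain — allowed.
— the surgeons: object of the clause headed by 'introduced'; c-commands the pronoun within its binding domain — blocked (Principle B).
— the twins: subject of the clause headed by 'introduced'; c-commands the pronoun within its binding domain — blocked (Principle B).
— the villagers: possessor inside the subject DP of the clause headed by 'admitted'; does not c-command the pronoun — Principle B does not apply; allowed.

the interns, the villagers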